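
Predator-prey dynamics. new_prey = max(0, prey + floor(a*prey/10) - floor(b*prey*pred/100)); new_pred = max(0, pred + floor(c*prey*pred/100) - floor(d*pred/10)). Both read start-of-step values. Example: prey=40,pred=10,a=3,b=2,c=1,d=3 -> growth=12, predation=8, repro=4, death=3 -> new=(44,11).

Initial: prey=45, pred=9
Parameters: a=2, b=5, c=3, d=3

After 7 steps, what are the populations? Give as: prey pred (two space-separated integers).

Step 1: prey: 45+9-20=34; pred: 9+12-2=19
Step 2: prey: 34+6-32=8; pred: 19+19-5=33
Step 3: prey: 8+1-13=0; pred: 33+7-9=31
Step 4: prey: 0+0-0=0; pred: 31+0-9=22
Step 5: prey: 0+0-0=0; pred: 22+0-6=16
Step 6: prey: 0+0-0=0; pred: 16+0-4=12
Step 7: prey: 0+0-0=0; pred: 12+0-3=9

Answer: 0 9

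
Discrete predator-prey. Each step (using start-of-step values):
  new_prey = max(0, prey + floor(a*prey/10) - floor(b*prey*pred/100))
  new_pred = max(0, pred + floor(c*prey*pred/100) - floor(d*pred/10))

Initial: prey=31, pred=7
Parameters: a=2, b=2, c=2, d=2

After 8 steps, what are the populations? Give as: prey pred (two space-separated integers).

Answer: 1 33

Derivation:
Step 1: prey: 31+6-4=33; pred: 7+4-1=10
Step 2: prey: 33+6-6=33; pred: 10+6-2=14
Step 3: prey: 33+6-9=30; pred: 14+9-2=21
Step 4: prey: 30+6-12=24; pred: 21+12-4=29
Step 5: prey: 24+4-13=15; pred: 29+13-5=37
Step 6: prey: 15+3-11=7; pred: 37+11-7=41
Step 7: prey: 7+1-5=3; pred: 41+5-8=38
Step 8: prey: 3+0-2=1; pred: 38+2-7=33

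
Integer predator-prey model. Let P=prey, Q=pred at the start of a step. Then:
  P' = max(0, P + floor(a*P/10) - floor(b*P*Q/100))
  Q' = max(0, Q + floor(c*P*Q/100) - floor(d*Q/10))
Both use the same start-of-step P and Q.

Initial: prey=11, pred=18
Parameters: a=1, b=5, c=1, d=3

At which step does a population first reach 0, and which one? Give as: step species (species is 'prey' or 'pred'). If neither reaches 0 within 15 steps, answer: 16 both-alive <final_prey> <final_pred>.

Answer: 16 both-alive 1 3

Derivation:
Step 1: prey: 11+1-9=3; pred: 18+1-5=14
Step 2: prey: 3+0-2=1; pred: 14+0-4=10
Step 3: prey: 1+0-0=1; pred: 10+0-3=7
Step 4: prey: 1+0-0=1; pred: 7+0-2=5
Step 5: prey: 1+0-0=1; pred: 5+0-1=4
Step 6: prey: 1+0-0=1; pred: 4+0-1=3
Step 7: prey: 1+0-0=1; pred: 3+0-0=3
Steps 8-15: state stable at prey=1, pred=3 (no change)
No extinction within 15 steps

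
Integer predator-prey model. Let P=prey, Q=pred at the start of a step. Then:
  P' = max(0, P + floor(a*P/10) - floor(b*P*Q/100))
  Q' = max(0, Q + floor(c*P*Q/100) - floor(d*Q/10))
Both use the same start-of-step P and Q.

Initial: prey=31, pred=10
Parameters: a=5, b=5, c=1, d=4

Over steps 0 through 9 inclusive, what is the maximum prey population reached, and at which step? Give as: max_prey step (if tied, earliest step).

Step 1: prey: 31+15-15=31; pred: 10+3-4=9
Step 2: prey: 31+15-13=33; pred: 9+2-3=8
Step 3: prey: 33+16-13=36; pred: 8+2-3=7
Step 4: prey: 36+18-12=42; pred: 7+2-2=7
Step 5: prey: 42+21-14=49; pred: 7+2-2=7
Step 6: prey: 49+24-17=56; pred: 7+3-2=8
Step 7: prey: 56+28-22=62; pred: 8+4-3=9
Step 8: prey: 62+31-27=66; pred: 9+5-3=11
Step 9: prey: 66+33-36=63; pred: 11+7-4=14
Max prey = 66 at step 8

Answer: 66 8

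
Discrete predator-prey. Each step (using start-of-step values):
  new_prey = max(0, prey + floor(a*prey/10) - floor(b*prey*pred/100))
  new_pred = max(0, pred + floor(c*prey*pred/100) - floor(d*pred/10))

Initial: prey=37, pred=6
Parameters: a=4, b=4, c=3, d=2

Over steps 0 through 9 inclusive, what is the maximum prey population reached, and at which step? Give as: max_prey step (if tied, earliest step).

Step 1: prey: 37+14-8=43; pred: 6+6-1=11
Step 2: prey: 43+17-18=42; pred: 11+14-2=23
Step 3: prey: 42+16-38=20; pred: 23+28-4=47
Step 4: prey: 20+8-37=0; pred: 47+28-9=66
Step 5: prey: 0+0-0=0; pred: 66+0-13=53
Step 6: prey: 0+0-0=0; pred: 53+0-10=43
Step 7: prey: 0+0-0=0; pred: 43+0-8=35
Step 8: prey: 0+0-0=0; pred: 35+0-7=28
Step 9: prey: 0+0-0=0; pred: 28+0-5=23
Max prey = 43 at step 1

Answer: 43 1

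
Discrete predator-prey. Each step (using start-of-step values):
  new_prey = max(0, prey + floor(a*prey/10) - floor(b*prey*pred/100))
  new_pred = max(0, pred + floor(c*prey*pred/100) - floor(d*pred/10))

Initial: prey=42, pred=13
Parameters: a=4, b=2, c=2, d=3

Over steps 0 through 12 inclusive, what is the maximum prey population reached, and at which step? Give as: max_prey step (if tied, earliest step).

Answer: 48 1

Derivation:
Step 1: prey: 42+16-10=48; pred: 13+10-3=20
Step 2: prey: 48+19-19=48; pred: 20+19-6=33
Step 3: prey: 48+19-31=36; pred: 33+31-9=55
Step 4: prey: 36+14-39=11; pred: 55+39-16=78
Step 5: prey: 11+4-17=0; pred: 78+17-23=72
Step 6: prey: 0+0-0=0; pred: 72+0-21=51
Step 7: prey: 0+0-0=0; pred: 51+0-15=36
Step 8: prey: 0+0-0=0; pred: 36+0-10=26
Step 9: prey: 0+0-0=0; pred: 26+0-7=19
Step 10: prey: 0+0-0=0; pred: 19+0-5=14
Step 11: prey: 0+0-0=0; pred: 14+0-4=10
Step 12: prey: 0+0-0=0; pred: 10+0-3=7
Max prey = 48 at step 1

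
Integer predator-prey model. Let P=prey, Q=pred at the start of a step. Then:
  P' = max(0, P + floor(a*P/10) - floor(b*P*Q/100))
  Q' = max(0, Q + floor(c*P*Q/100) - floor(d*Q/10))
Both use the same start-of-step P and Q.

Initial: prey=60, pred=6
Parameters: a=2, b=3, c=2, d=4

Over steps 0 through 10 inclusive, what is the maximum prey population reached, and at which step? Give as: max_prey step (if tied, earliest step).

Answer: 62 1

Derivation:
Step 1: prey: 60+12-10=62; pred: 6+7-2=11
Step 2: prey: 62+12-20=54; pred: 11+13-4=20
Step 3: prey: 54+10-32=32; pred: 20+21-8=33
Step 4: prey: 32+6-31=7; pred: 33+21-13=41
Step 5: prey: 7+1-8=0; pred: 41+5-16=30
Step 6: prey: 0+0-0=0; pred: 30+0-12=18
Step 7: prey: 0+0-0=0; pred: 18+0-7=11
Step 8: prey: 0+0-0=0; pred: 11+0-4=7
Step 9: prey: 0+0-0=0; pred: 7+0-2=5
Step 10: prey: 0+0-0=0; pred: 5+0-2=3
Max prey = 62 at step 1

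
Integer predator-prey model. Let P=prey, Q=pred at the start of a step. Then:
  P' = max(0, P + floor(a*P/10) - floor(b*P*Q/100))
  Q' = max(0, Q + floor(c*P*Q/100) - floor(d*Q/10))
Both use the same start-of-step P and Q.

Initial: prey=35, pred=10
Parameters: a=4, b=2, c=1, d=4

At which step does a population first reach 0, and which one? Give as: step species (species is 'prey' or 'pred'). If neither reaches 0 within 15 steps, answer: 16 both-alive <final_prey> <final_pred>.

Step 1: prey: 35+14-7=42; pred: 10+3-4=9
Step 2: prey: 42+16-7=51; pred: 9+3-3=9
Step 3: prey: 51+20-9=62; pred: 9+4-3=10
Step 4: prey: 62+24-12=74; pred: 10+6-4=12
Step 5: prey: 74+29-17=86; pred: 12+8-4=16
Step 6: prey: 86+34-27=93; pred: 16+13-6=23
Step 7: prey: 93+37-42=88; pred: 23+21-9=35
Step 8: prey: 88+35-61=62; pred: 35+30-14=51
Step 9: prey: 62+24-63=23; pred: 51+31-20=62
Step 10: prey: 23+9-28=4; pred: 62+14-24=52
Step 11: prey: 4+1-4=1; pred: 52+2-20=34
Step 12: prey: 1+0-0=1; pred: 34+0-13=21
Step 13: prey: 1+0-0=1; pred: 21+0-8=13
Step 14: prey: 1+0-0=1; pred: 13+0-5=8
Step 15: prey: 1+0-0=1; pred: 8+0-3=5
No extinction within 15 steps

Answer: 16 both-alive 1 5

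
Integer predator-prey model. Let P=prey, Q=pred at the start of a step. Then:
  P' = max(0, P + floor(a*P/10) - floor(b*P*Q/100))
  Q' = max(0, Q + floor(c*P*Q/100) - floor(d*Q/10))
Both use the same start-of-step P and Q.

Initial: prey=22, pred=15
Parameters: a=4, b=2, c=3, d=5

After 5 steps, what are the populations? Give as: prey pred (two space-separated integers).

Answer: 16 37

Derivation:
Step 1: prey: 22+8-6=24; pred: 15+9-7=17
Step 2: prey: 24+9-8=25; pred: 17+12-8=21
Step 3: prey: 25+10-10=25; pred: 21+15-10=26
Step 4: prey: 25+10-13=22; pred: 26+19-13=32
Step 5: prey: 22+8-14=16; pred: 32+21-16=37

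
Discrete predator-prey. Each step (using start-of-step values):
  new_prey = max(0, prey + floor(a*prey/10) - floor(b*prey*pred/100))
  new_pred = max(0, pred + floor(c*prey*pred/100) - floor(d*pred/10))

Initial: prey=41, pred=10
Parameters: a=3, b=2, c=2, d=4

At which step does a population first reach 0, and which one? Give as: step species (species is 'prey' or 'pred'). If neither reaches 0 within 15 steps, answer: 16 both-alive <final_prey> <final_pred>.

Answer: 16 both-alive 1 2

Derivation:
Step 1: prey: 41+12-8=45; pred: 10+8-4=14
Step 2: prey: 45+13-12=46; pred: 14+12-5=21
Step 3: prey: 46+13-19=40; pred: 21+19-8=32
Step 4: prey: 40+12-25=27; pred: 32+25-12=45
Step 5: prey: 27+8-24=11; pred: 45+24-18=51
Step 6: prey: 11+3-11=3; pred: 51+11-20=42
Step 7: prey: 3+0-2=1; pred: 42+2-16=28
Step 8: prey: 1+0-0=1; pred: 28+0-11=17
Step 9: prey: 1+0-0=1; pred: 17+0-6=11
Step 10: prey: 1+0-0=1; pred: 11+0-4=7
Step 11: prey: 1+0-0=1; pred: 7+0-2=5
Step 12: prey: 1+0-0=1; pred: 5+0-2=3
Step 13: prey: 1+0-0=1; pred: 3+0-1=2
Step 14: prey: 1+0-0=1; pred: 2+0-0=2
Steps 15-15: state stable at prey=1, pred=2 (no change)
No extinction within 15 steps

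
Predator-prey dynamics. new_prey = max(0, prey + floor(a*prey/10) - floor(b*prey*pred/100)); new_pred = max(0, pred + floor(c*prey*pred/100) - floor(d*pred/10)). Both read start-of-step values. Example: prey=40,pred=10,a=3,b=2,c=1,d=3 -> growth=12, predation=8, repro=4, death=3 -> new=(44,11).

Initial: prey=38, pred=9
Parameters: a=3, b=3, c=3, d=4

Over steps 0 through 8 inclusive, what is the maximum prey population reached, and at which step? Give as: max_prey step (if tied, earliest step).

Step 1: prey: 38+11-10=39; pred: 9+10-3=16
Step 2: prey: 39+11-18=32; pred: 16+18-6=28
Step 3: prey: 32+9-26=15; pred: 28+26-11=43
Step 4: prey: 15+4-19=0; pred: 43+19-17=45
Step 5: prey: 0+0-0=0; pred: 45+0-18=27
Step 6: prey: 0+0-0=0; pred: 27+0-10=17
Step 7: prey: 0+0-0=0; pred: 17+0-6=11
Step 8: prey: 0+0-0=0; pred: 11+0-4=7
Max prey = 39 at step 1

Answer: 39 1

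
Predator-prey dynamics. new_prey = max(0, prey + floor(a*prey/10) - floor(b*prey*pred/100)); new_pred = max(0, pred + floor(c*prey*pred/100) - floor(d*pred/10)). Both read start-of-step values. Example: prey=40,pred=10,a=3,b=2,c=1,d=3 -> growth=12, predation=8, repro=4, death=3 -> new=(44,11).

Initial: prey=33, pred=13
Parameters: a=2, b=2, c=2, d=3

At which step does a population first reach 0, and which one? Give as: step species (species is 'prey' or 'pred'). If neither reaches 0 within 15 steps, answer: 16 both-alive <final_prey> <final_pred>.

Answer: 16 both-alive 2 3

Derivation:
Step 1: prey: 33+6-8=31; pred: 13+8-3=18
Step 2: prey: 31+6-11=26; pred: 18+11-5=24
Step 3: prey: 26+5-12=19; pred: 24+12-7=29
Step 4: prey: 19+3-11=11; pred: 29+11-8=32
Step 5: prey: 11+2-7=6; pred: 32+7-9=30
Step 6: prey: 6+1-3=4; pred: 30+3-9=24
Step 7: prey: 4+0-1=3; pred: 24+1-7=18
Step 8: prey: 3+0-1=2; pred: 18+1-5=14
Step 9: prey: 2+0-0=2; pred: 14+0-4=10
Step 10: prey: 2+0-0=2; pred: 10+0-3=7
Step 11: prey: 2+0-0=2; pred: 7+0-2=5
Step 12: prey: 2+0-0=2; pred: 5+0-1=4
Step 13: prey: 2+0-0=2; pred: 4+0-1=3
Step 14: prey: 2+0-0=2; pred: 3+0-0=3
Steps 15-15: state stable at prey=2, pred=3 (no change)
No extinction within 15 steps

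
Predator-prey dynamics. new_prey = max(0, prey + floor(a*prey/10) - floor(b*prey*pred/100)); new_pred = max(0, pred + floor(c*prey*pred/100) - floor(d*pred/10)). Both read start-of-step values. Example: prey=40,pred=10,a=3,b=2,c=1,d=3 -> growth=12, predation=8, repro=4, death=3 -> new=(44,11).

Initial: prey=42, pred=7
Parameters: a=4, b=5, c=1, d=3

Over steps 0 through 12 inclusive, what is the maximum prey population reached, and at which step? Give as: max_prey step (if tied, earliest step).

Step 1: prey: 42+16-14=44; pred: 7+2-2=7
Step 2: prey: 44+17-15=46; pred: 7+3-2=8
Step 3: prey: 46+18-18=46; pred: 8+3-2=9
Step 4: prey: 46+18-20=44; pred: 9+4-2=11
Step 5: prey: 44+17-24=37; pred: 11+4-3=12
Step 6: prey: 37+14-22=29; pred: 12+4-3=13
Step 7: prey: 29+11-18=22; pred: 13+3-3=13
Step 8: prey: 22+8-14=16; pred: 13+2-3=12
Step 9: prey: 16+6-9=13; pred: 12+1-3=10
Step 10: prey: 13+5-6=12; pred: 10+1-3=8
Step 11: prey: 12+4-4=12; pred: 8+0-2=6
Step 12: prey: 12+4-3=13; pred: 6+0-1=5
Max prey = 46 at step 2

Answer: 46 2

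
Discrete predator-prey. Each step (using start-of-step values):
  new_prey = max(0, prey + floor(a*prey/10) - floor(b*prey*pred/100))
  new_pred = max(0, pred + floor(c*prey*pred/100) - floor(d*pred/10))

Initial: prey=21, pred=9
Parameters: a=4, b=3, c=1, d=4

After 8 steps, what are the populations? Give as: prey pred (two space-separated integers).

Step 1: prey: 21+8-5=24; pred: 9+1-3=7
Step 2: prey: 24+9-5=28; pred: 7+1-2=6
Step 3: prey: 28+11-5=34; pred: 6+1-2=5
Step 4: prey: 34+13-5=42; pred: 5+1-2=4
Step 5: prey: 42+16-5=53; pred: 4+1-1=4
Step 6: prey: 53+21-6=68; pred: 4+2-1=5
Step 7: prey: 68+27-10=85; pred: 5+3-2=6
Step 8: prey: 85+34-15=104; pred: 6+5-2=9

Answer: 104 9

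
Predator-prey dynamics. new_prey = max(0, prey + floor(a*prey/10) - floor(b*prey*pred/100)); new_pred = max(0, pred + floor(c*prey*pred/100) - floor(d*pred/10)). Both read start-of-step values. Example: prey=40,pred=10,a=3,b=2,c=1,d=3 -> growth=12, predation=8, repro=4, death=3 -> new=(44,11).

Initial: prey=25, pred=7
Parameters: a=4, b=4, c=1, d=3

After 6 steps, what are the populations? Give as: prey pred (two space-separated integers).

Step 1: prey: 25+10-7=28; pred: 7+1-2=6
Step 2: prey: 28+11-6=33; pred: 6+1-1=6
Step 3: prey: 33+13-7=39; pred: 6+1-1=6
Step 4: prey: 39+15-9=45; pred: 6+2-1=7
Step 5: prey: 45+18-12=51; pred: 7+3-2=8
Step 6: prey: 51+20-16=55; pred: 8+4-2=10

Answer: 55 10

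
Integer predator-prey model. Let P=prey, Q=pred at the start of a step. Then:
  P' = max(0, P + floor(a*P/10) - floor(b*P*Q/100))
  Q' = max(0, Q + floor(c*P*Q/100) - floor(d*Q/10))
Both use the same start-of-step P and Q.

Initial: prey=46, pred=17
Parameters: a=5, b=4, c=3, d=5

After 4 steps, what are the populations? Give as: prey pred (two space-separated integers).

Answer: 0 20

Derivation:
Step 1: prey: 46+23-31=38; pred: 17+23-8=32
Step 2: prey: 38+19-48=9; pred: 32+36-16=52
Step 3: prey: 9+4-18=0; pred: 52+14-26=40
Step 4: prey: 0+0-0=0; pred: 40+0-20=20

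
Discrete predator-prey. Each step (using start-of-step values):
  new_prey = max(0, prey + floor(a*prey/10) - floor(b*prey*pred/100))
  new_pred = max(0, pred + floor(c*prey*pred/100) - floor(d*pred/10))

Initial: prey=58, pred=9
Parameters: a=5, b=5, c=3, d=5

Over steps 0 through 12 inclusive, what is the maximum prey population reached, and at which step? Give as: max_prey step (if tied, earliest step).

Step 1: prey: 58+29-26=61; pred: 9+15-4=20
Step 2: prey: 61+30-61=30; pred: 20+36-10=46
Step 3: prey: 30+15-69=0; pred: 46+41-23=64
Step 4: prey: 0+0-0=0; pred: 64+0-32=32
Step 5: prey: 0+0-0=0; pred: 32+0-16=16
Step 6: prey: 0+0-0=0; pred: 16+0-8=8
Step 7: prey: 0+0-0=0; pred: 8+0-4=4
Step 8: prey: 0+0-0=0; pred: 4+0-2=2
Step 9: prey: 0+0-0=0; pred: 2+0-1=1
Step 10: prey: 0+0-0=0; pred: 1+0-0=1
Step 11: prey: 0+0-0=0; pred: 1+0-0=1
Step 12: prey: 0+0-0=0; pred: 1+0-0=1
Max prey = 61 at step 1

Answer: 61 1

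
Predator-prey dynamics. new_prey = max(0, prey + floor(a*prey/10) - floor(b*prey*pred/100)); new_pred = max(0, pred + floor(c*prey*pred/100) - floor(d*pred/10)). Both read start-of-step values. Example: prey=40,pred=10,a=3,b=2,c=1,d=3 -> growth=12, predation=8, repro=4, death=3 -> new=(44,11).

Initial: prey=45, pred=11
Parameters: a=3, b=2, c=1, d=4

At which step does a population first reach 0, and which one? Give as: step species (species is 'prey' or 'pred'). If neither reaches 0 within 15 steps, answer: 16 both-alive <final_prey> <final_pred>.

Answer: 16 both-alive 23 6

Derivation:
Step 1: prey: 45+13-9=49; pred: 11+4-4=11
Step 2: prey: 49+14-10=53; pred: 11+5-4=12
Step 3: prey: 53+15-12=56; pred: 12+6-4=14
Step 4: prey: 56+16-15=57; pred: 14+7-5=16
Step 5: prey: 57+17-18=56; pred: 16+9-6=19
Step 6: prey: 56+16-21=51; pred: 19+10-7=22
Step 7: prey: 51+15-22=44; pred: 22+11-8=25
Step 8: prey: 44+13-22=35; pred: 25+11-10=26
Step 9: prey: 35+10-18=27; pred: 26+9-10=25
Step 10: prey: 27+8-13=22; pred: 25+6-10=21
Step 11: prey: 22+6-9=19; pred: 21+4-8=17
Step 12: prey: 19+5-6=18; pred: 17+3-6=14
Step 13: prey: 18+5-5=18; pred: 14+2-5=11
Step 14: prey: 18+5-3=20; pred: 11+1-4=8
Step 15: prey: 20+6-3=23; pred: 8+1-3=6
No extinction within 15 steps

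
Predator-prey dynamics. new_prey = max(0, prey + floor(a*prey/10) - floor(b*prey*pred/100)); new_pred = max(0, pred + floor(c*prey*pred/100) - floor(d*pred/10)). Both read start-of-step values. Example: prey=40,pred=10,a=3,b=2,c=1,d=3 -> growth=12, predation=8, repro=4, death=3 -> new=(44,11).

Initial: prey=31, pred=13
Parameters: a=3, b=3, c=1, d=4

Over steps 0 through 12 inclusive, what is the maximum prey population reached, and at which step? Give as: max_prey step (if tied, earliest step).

Step 1: prey: 31+9-12=28; pred: 13+4-5=12
Step 2: prey: 28+8-10=26; pred: 12+3-4=11
Step 3: prey: 26+7-8=25; pred: 11+2-4=9
Step 4: prey: 25+7-6=26; pred: 9+2-3=8
Step 5: prey: 26+7-6=27; pred: 8+2-3=7
Step 6: prey: 27+8-5=30; pred: 7+1-2=6
Step 7: prey: 30+9-5=34; pred: 6+1-2=5
Step 8: prey: 34+10-5=39; pred: 5+1-2=4
Step 9: prey: 39+11-4=46; pred: 4+1-1=4
Step 10: prey: 46+13-5=54; pred: 4+1-1=4
Step 11: prey: 54+16-6=64; pred: 4+2-1=5
Step 12: prey: 64+19-9=74; pred: 5+3-2=6
Max prey = 74 at step 12

Answer: 74 12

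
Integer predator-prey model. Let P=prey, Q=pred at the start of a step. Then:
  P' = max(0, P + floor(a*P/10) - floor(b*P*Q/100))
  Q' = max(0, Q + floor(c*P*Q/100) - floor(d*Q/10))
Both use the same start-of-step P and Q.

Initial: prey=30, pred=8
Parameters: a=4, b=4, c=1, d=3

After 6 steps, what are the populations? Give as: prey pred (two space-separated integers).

Answer: 43 11

Derivation:
Step 1: prey: 30+12-9=33; pred: 8+2-2=8
Step 2: prey: 33+13-10=36; pred: 8+2-2=8
Step 3: prey: 36+14-11=39; pred: 8+2-2=8
Step 4: prey: 39+15-12=42; pred: 8+3-2=9
Step 5: prey: 42+16-15=43; pred: 9+3-2=10
Step 6: prey: 43+17-17=43; pred: 10+4-3=11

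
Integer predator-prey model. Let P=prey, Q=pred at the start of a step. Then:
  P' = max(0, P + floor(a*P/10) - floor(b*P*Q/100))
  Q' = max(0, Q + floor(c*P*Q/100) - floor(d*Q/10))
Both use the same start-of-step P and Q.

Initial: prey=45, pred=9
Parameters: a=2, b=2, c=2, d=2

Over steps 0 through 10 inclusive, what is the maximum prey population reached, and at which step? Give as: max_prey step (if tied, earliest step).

Answer: 46 1

Derivation:
Step 1: prey: 45+9-8=46; pred: 9+8-1=16
Step 2: prey: 46+9-14=41; pred: 16+14-3=27
Step 3: prey: 41+8-22=27; pred: 27+22-5=44
Step 4: prey: 27+5-23=9; pred: 44+23-8=59
Step 5: prey: 9+1-10=0; pred: 59+10-11=58
Step 6: prey: 0+0-0=0; pred: 58+0-11=47
Step 7: prey: 0+0-0=0; pred: 47+0-9=38
Step 8: prey: 0+0-0=0; pred: 38+0-7=31
Step 9: prey: 0+0-0=0; pred: 31+0-6=25
Step 10: prey: 0+0-0=0; pred: 25+0-5=20
Max prey = 46 at step 1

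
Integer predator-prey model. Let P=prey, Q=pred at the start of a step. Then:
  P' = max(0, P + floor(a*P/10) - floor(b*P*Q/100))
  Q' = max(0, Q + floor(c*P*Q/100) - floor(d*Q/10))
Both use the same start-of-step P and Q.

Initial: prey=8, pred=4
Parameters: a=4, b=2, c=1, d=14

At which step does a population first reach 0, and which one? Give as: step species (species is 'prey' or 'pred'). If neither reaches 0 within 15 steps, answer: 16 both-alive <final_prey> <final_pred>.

Answer: 1 pred

Derivation:
Step 1: prey: 8+3-0=11; pred: 4+0-5=0
First extinction: pred at step 1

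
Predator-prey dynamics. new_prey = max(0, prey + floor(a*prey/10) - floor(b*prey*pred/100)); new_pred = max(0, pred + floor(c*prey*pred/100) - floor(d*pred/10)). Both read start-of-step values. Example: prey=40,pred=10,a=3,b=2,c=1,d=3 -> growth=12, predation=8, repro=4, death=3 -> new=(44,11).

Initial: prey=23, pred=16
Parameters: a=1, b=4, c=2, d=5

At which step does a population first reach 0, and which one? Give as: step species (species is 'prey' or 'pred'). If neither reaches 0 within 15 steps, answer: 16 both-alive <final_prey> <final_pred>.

Step 1: prey: 23+2-14=11; pred: 16+7-8=15
Step 2: prey: 11+1-6=6; pred: 15+3-7=11
Step 3: prey: 6+0-2=4; pred: 11+1-5=7
Step 4: prey: 4+0-1=3; pred: 7+0-3=4
Step 5: prey: 3+0-0=3; pred: 4+0-2=2
Step 6: prey: 3+0-0=3; pred: 2+0-1=1
Step 7: prey: 3+0-0=3; pred: 1+0-0=1
Steps 8-15: state stable at prey=3, pred=1 (no change)
No extinction within 15 steps

Answer: 16 both-alive 3 1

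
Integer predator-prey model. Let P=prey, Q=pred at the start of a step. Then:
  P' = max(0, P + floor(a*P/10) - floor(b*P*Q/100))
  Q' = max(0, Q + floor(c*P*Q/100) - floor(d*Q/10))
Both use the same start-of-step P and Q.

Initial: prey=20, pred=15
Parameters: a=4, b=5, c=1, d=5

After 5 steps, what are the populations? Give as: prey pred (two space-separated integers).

Step 1: prey: 20+8-15=13; pred: 15+3-7=11
Step 2: prey: 13+5-7=11; pred: 11+1-5=7
Step 3: prey: 11+4-3=12; pred: 7+0-3=4
Step 4: prey: 12+4-2=14; pred: 4+0-2=2
Step 5: prey: 14+5-1=18; pred: 2+0-1=1

Answer: 18 1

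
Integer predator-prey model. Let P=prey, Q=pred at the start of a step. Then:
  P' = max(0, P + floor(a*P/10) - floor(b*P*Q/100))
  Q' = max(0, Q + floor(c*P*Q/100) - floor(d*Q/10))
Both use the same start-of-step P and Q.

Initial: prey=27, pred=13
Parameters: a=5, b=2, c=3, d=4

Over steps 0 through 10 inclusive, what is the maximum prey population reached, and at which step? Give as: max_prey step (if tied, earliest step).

Answer: 38 2

Derivation:
Step 1: prey: 27+13-7=33; pred: 13+10-5=18
Step 2: prey: 33+16-11=38; pred: 18+17-7=28
Step 3: prey: 38+19-21=36; pred: 28+31-11=48
Step 4: prey: 36+18-34=20; pred: 48+51-19=80
Step 5: prey: 20+10-32=0; pred: 80+48-32=96
Step 6: prey: 0+0-0=0; pred: 96+0-38=58
Step 7: prey: 0+0-0=0; pred: 58+0-23=35
Step 8: prey: 0+0-0=0; pred: 35+0-14=21
Step 9: prey: 0+0-0=0; pred: 21+0-8=13
Step 10: prey: 0+0-0=0; pred: 13+0-5=8
Max prey = 38 at step 2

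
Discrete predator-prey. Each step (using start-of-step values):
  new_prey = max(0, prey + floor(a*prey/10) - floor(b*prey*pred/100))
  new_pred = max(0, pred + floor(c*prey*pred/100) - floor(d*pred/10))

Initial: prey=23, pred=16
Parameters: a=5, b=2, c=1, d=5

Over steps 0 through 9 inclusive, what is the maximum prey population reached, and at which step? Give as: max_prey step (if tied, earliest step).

Answer: 206 8

Derivation:
Step 1: prey: 23+11-7=27; pred: 16+3-8=11
Step 2: prey: 27+13-5=35; pred: 11+2-5=8
Step 3: prey: 35+17-5=47; pred: 8+2-4=6
Step 4: prey: 47+23-5=65; pred: 6+2-3=5
Step 5: prey: 65+32-6=91; pred: 5+3-2=6
Step 6: prey: 91+45-10=126; pred: 6+5-3=8
Step 7: prey: 126+63-20=169; pred: 8+10-4=14
Step 8: prey: 169+84-47=206; pred: 14+23-7=30
Step 9: prey: 206+103-123=186; pred: 30+61-15=76
Max prey = 206 at step 8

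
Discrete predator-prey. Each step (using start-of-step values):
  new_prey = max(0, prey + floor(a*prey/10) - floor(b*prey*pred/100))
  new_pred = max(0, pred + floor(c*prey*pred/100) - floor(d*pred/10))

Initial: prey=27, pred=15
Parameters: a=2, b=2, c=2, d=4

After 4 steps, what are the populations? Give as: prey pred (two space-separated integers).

Step 1: prey: 27+5-8=24; pred: 15+8-6=17
Step 2: prey: 24+4-8=20; pred: 17+8-6=19
Step 3: prey: 20+4-7=17; pred: 19+7-7=19
Step 4: prey: 17+3-6=14; pred: 19+6-7=18

Answer: 14 18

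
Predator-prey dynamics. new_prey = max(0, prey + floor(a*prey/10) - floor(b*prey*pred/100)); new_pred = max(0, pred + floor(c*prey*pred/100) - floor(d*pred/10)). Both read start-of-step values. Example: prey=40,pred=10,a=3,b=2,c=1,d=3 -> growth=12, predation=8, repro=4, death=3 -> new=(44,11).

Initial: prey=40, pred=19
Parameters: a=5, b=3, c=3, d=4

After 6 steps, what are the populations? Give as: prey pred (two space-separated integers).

Step 1: prey: 40+20-22=38; pred: 19+22-7=34
Step 2: prey: 38+19-38=19; pred: 34+38-13=59
Step 3: prey: 19+9-33=0; pred: 59+33-23=69
Step 4: prey: 0+0-0=0; pred: 69+0-27=42
Step 5: prey: 0+0-0=0; pred: 42+0-16=26
Step 6: prey: 0+0-0=0; pred: 26+0-10=16

Answer: 0 16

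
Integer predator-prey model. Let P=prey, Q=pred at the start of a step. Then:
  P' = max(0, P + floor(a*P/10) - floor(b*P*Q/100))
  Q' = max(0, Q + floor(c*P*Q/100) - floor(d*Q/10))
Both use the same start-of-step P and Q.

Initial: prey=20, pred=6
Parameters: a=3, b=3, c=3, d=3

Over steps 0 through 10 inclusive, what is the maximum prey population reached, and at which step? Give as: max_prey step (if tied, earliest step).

Step 1: prey: 20+6-3=23; pred: 6+3-1=8
Step 2: prey: 23+6-5=24; pred: 8+5-2=11
Step 3: prey: 24+7-7=24; pred: 11+7-3=15
Step 4: prey: 24+7-10=21; pred: 15+10-4=21
Step 5: prey: 21+6-13=14; pred: 21+13-6=28
Step 6: prey: 14+4-11=7; pred: 28+11-8=31
Step 7: prey: 7+2-6=3; pred: 31+6-9=28
Step 8: prey: 3+0-2=1; pred: 28+2-8=22
Step 9: prey: 1+0-0=1; pred: 22+0-6=16
Step 10: prey: 1+0-0=1; pred: 16+0-4=12
Max prey = 24 at step 2

Answer: 24 2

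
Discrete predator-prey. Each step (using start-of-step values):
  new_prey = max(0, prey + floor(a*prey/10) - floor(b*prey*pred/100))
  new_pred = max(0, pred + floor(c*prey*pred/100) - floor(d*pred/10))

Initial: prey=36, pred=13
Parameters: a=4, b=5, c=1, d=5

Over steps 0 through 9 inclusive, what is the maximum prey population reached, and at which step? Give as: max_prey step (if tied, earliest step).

Step 1: prey: 36+14-23=27; pred: 13+4-6=11
Step 2: prey: 27+10-14=23; pred: 11+2-5=8
Step 3: prey: 23+9-9=23; pred: 8+1-4=5
Step 4: prey: 23+9-5=27; pred: 5+1-2=4
Step 5: prey: 27+10-5=32; pred: 4+1-2=3
Step 6: prey: 32+12-4=40; pred: 3+0-1=2
Step 7: prey: 40+16-4=52; pred: 2+0-1=1
Step 8: prey: 52+20-2=70; pred: 1+0-0=1
Step 9: prey: 70+28-3=95; pred: 1+0-0=1
Max prey = 95 at step 9

Answer: 95 9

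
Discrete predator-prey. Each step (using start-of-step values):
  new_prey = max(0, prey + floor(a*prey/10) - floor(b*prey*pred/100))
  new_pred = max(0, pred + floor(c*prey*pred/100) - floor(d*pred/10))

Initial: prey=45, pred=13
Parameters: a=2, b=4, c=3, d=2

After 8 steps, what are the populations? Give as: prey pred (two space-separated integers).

Step 1: prey: 45+9-23=31; pred: 13+17-2=28
Step 2: prey: 31+6-34=3; pred: 28+26-5=49
Step 3: prey: 3+0-5=0; pred: 49+4-9=44
Step 4: prey: 0+0-0=0; pred: 44+0-8=36
Step 5: prey: 0+0-0=0; pred: 36+0-7=29
Step 6: prey: 0+0-0=0; pred: 29+0-5=24
Step 7: prey: 0+0-0=0; pred: 24+0-4=20
Step 8: prey: 0+0-0=0; pred: 20+0-4=16

Answer: 0 16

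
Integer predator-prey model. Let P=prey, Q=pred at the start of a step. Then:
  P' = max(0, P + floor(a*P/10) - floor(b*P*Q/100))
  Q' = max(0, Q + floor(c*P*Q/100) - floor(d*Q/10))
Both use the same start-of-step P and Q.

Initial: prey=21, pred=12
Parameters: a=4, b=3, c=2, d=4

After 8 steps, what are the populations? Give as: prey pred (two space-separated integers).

Answer: 22 13

Derivation:
Step 1: prey: 21+8-7=22; pred: 12+5-4=13
Step 2: prey: 22+8-8=22; pred: 13+5-5=13
Step 3: prey: 22+8-8=22; pred: 13+5-5=13
Step 4: prey: 22+8-8=22; pred: 13+5-5=13
Step 5: prey: 22+8-8=22; pred: 13+5-5=13
Step 6: prey: 22+8-8=22; pred: 13+5-5=13
Step 7: prey: 22+8-8=22; pred: 13+5-5=13
Step 8: prey: 22+8-8=22; pred: 13+5-5=13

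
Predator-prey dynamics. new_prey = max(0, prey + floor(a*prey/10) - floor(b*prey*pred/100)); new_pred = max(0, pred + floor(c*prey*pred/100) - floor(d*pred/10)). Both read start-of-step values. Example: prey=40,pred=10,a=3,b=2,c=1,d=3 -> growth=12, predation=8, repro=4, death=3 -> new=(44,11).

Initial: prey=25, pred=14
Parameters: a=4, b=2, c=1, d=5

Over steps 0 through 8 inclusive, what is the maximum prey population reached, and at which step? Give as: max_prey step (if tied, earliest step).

Answer: 147 8

Derivation:
Step 1: prey: 25+10-7=28; pred: 14+3-7=10
Step 2: prey: 28+11-5=34; pred: 10+2-5=7
Step 3: prey: 34+13-4=43; pred: 7+2-3=6
Step 4: prey: 43+17-5=55; pred: 6+2-3=5
Step 5: prey: 55+22-5=72; pred: 5+2-2=5
Step 6: prey: 72+28-7=93; pred: 5+3-2=6
Step 7: prey: 93+37-11=119; pred: 6+5-3=8
Step 8: prey: 119+47-19=147; pred: 8+9-4=13
Max prey = 147 at step 8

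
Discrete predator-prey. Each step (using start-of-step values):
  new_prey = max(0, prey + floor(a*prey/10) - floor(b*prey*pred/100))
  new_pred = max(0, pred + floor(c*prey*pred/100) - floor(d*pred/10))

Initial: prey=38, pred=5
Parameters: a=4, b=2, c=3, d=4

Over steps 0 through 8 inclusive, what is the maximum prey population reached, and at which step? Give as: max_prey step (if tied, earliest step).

Answer: 65 3

Derivation:
Step 1: prey: 38+15-3=50; pred: 5+5-2=8
Step 2: prey: 50+20-8=62; pred: 8+12-3=17
Step 3: prey: 62+24-21=65; pred: 17+31-6=42
Step 4: prey: 65+26-54=37; pred: 42+81-16=107
Step 5: prey: 37+14-79=0; pred: 107+118-42=183
Step 6: prey: 0+0-0=0; pred: 183+0-73=110
Step 7: prey: 0+0-0=0; pred: 110+0-44=66
Step 8: prey: 0+0-0=0; pred: 66+0-26=40
Max prey = 65 at step 3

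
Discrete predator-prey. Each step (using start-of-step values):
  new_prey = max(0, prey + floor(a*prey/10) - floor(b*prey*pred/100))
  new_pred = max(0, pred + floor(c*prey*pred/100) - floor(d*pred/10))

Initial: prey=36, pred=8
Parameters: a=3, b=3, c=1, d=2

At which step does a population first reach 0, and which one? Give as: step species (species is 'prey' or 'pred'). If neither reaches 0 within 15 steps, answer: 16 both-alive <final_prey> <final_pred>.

Step 1: prey: 36+10-8=38; pred: 8+2-1=9
Step 2: prey: 38+11-10=39; pred: 9+3-1=11
Step 3: prey: 39+11-12=38; pred: 11+4-2=13
Step 4: prey: 38+11-14=35; pred: 13+4-2=15
Step 5: prey: 35+10-15=30; pred: 15+5-3=17
Step 6: prey: 30+9-15=24; pred: 17+5-3=19
Step 7: prey: 24+7-13=18; pred: 19+4-3=20
Step 8: prey: 18+5-10=13; pred: 20+3-4=19
Step 9: prey: 13+3-7=9; pred: 19+2-3=18
Step 10: prey: 9+2-4=7; pred: 18+1-3=16
Step 11: prey: 7+2-3=6; pred: 16+1-3=14
Step 12: prey: 6+1-2=5; pred: 14+0-2=12
Step 13: prey: 5+1-1=5; pred: 12+0-2=10
Step 14: prey: 5+1-1=5; pred: 10+0-2=8
Step 15: prey: 5+1-1=5; pred: 8+0-1=7
No extinction within 15 steps

Answer: 16 both-alive 5 7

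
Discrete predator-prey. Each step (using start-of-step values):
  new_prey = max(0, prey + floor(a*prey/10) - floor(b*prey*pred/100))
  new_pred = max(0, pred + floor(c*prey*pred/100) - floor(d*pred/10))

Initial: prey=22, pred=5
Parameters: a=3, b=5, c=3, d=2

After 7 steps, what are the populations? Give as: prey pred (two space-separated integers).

Answer: 0 16

Derivation:
Step 1: prey: 22+6-5=23; pred: 5+3-1=7
Step 2: prey: 23+6-8=21; pred: 7+4-1=10
Step 3: prey: 21+6-10=17; pred: 10+6-2=14
Step 4: prey: 17+5-11=11; pred: 14+7-2=19
Step 5: prey: 11+3-10=4; pred: 19+6-3=22
Step 6: prey: 4+1-4=1; pred: 22+2-4=20
Step 7: prey: 1+0-1=0; pred: 20+0-4=16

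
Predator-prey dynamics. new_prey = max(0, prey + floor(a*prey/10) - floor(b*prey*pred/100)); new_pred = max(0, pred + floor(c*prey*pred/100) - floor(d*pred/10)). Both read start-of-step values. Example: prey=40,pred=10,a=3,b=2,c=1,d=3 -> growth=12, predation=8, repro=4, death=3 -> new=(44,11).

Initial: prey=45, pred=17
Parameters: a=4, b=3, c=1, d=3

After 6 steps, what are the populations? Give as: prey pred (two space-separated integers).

Answer: 13 15

Derivation:
Step 1: prey: 45+18-22=41; pred: 17+7-5=19
Step 2: prey: 41+16-23=34; pred: 19+7-5=21
Step 3: prey: 34+13-21=26; pred: 21+7-6=22
Step 4: prey: 26+10-17=19; pred: 22+5-6=21
Step 5: prey: 19+7-11=15; pred: 21+3-6=18
Step 6: prey: 15+6-8=13; pred: 18+2-5=15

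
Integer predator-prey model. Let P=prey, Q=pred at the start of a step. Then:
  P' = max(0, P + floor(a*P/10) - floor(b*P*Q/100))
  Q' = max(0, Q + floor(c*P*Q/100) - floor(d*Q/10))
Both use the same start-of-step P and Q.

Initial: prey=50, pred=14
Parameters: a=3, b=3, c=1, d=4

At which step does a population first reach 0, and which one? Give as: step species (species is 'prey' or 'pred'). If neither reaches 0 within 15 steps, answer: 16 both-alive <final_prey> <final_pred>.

Step 1: prey: 50+15-21=44; pred: 14+7-5=16
Step 2: prey: 44+13-21=36; pred: 16+7-6=17
Step 3: prey: 36+10-18=28; pred: 17+6-6=17
Step 4: prey: 28+8-14=22; pred: 17+4-6=15
Step 5: prey: 22+6-9=19; pred: 15+3-6=12
Step 6: prey: 19+5-6=18; pred: 12+2-4=10
Step 7: prey: 18+5-5=18; pred: 10+1-4=7
Step 8: prey: 18+5-3=20; pred: 7+1-2=6
Step 9: prey: 20+6-3=23; pred: 6+1-2=5
Step 10: prey: 23+6-3=26; pred: 5+1-2=4
Step 11: prey: 26+7-3=30; pred: 4+1-1=4
Step 12: prey: 30+9-3=36; pred: 4+1-1=4
Step 13: prey: 36+10-4=42; pred: 4+1-1=4
Step 14: prey: 42+12-5=49; pred: 4+1-1=4
Step 15: prey: 49+14-5=58; pred: 4+1-1=4
No extinction within 15 steps

Answer: 16 both-alive 58 4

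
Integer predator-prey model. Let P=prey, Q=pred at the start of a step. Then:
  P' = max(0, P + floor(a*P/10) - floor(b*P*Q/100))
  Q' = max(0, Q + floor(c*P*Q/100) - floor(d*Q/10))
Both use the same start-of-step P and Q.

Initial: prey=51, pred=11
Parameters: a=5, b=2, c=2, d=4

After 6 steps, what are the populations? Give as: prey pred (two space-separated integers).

Answer: 0 54

Derivation:
Step 1: prey: 51+25-11=65; pred: 11+11-4=18
Step 2: prey: 65+32-23=74; pred: 18+23-7=34
Step 3: prey: 74+37-50=61; pred: 34+50-13=71
Step 4: prey: 61+30-86=5; pred: 71+86-28=129
Step 5: prey: 5+2-12=0; pred: 129+12-51=90
Step 6: prey: 0+0-0=0; pred: 90+0-36=54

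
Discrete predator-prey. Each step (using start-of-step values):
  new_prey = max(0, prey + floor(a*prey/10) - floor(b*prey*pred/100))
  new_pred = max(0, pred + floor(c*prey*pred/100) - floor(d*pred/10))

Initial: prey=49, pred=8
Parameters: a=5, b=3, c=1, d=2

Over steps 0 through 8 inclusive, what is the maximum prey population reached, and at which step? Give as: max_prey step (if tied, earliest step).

Answer: 81 3

Derivation:
Step 1: prey: 49+24-11=62; pred: 8+3-1=10
Step 2: prey: 62+31-18=75; pred: 10+6-2=14
Step 3: prey: 75+37-31=81; pred: 14+10-2=22
Step 4: prey: 81+40-53=68; pred: 22+17-4=35
Step 5: prey: 68+34-71=31; pred: 35+23-7=51
Step 6: prey: 31+15-47=0; pred: 51+15-10=56
Step 7: prey: 0+0-0=0; pred: 56+0-11=45
Step 8: prey: 0+0-0=0; pred: 45+0-9=36
Max prey = 81 at step 3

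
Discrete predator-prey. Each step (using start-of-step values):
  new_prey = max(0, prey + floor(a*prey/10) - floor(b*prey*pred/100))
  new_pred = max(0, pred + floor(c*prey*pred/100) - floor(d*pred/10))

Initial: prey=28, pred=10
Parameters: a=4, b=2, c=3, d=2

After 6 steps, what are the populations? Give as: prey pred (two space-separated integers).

Answer: 0 81

Derivation:
Step 1: prey: 28+11-5=34; pred: 10+8-2=16
Step 2: prey: 34+13-10=37; pred: 16+16-3=29
Step 3: prey: 37+14-21=30; pred: 29+32-5=56
Step 4: prey: 30+12-33=9; pred: 56+50-11=95
Step 5: prey: 9+3-17=0; pred: 95+25-19=101
Step 6: prey: 0+0-0=0; pred: 101+0-20=81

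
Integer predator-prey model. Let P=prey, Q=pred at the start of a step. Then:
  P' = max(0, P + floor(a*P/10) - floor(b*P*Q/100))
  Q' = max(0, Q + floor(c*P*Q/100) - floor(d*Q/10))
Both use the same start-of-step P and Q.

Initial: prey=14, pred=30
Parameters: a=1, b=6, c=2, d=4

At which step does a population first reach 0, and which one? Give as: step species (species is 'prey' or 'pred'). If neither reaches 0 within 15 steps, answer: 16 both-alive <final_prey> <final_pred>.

Step 1: prey: 14+1-25=0; pred: 30+8-12=26
First extinction: prey at step 1

Answer: 1 prey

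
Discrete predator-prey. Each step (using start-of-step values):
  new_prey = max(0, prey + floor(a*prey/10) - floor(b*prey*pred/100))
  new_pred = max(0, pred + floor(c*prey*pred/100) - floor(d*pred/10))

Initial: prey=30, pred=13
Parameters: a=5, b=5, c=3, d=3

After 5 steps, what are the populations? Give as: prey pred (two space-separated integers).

Step 1: prey: 30+15-19=26; pred: 13+11-3=21
Step 2: prey: 26+13-27=12; pred: 21+16-6=31
Step 3: prey: 12+6-18=0; pred: 31+11-9=33
Step 4: prey: 0+0-0=0; pred: 33+0-9=24
Step 5: prey: 0+0-0=0; pred: 24+0-7=17

Answer: 0 17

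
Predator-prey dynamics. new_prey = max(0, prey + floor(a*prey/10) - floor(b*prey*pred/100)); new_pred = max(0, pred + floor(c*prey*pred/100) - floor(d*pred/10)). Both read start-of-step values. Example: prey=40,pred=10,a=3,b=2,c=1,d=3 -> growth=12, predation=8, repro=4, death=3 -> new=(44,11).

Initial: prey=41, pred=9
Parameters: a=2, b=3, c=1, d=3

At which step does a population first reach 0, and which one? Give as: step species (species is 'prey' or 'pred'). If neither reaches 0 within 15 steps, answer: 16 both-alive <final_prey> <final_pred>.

Answer: 16 both-alive 23 6

Derivation:
Step 1: prey: 41+8-11=38; pred: 9+3-2=10
Step 2: prey: 38+7-11=34; pred: 10+3-3=10
Step 3: prey: 34+6-10=30; pred: 10+3-3=10
Step 4: prey: 30+6-9=27; pred: 10+3-3=10
Step 5: prey: 27+5-8=24; pred: 10+2-3=9
Step 6: prey: 24+4-6=22; pred: 9+2-2=9
Step 7: prey: 22+4-5=21; pred: 9+1-2=8
Step 8: prey: 21+4-5=20; pred: 8+1-2=7
Step 9: prey: 20+4-4=20; pred: 7+1-2=6
Step 10: prey: 20+4-3=21; pred: 6+1-1=6
Step 11: prey: 21+4-3=22; pred: 6+1-1=6
Step 12: prey: 22+4-3=23; pred: 6+1-1=6
Step 13: prey: 23+4-4=23; pred: 6+1-1=6
Steps 14-15: state stable at prey=23, pred=6 (no change)
No extinction within 15 steps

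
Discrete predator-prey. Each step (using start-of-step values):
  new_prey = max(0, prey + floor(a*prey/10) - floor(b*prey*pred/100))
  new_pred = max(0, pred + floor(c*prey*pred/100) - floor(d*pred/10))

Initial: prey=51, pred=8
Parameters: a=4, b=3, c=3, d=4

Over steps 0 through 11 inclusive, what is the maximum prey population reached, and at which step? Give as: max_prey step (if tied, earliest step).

Step 1: prey: 51+20-12=59; pred: 8+12-3=17
Step 2: prey: 59+23-30=52; pred: 17+30-6=41
Step 3: prey: 52+20-63=9; pred: 41+63-16=88
Step 4: prey: 9+3-23=0; pred: 88+23-35=76
Step 5: prey: 0+0-0=0; pred: 76+0-30=46
Step 6: prey: 0+0-0=0; pred: 46+0-18=28
Step 7: prey: 0+0-0=0; pred: 28+0-11=17
Step 8: prey: 0+0-0=0; pred: 17+0-6=11
Step 9: prey: 0+0-0=0; pred: 11+0-4=7
Step 10: prey: 0+0-0=0; pred: 7+0-2=5
Step 11: prey: 0+0-0=0; pred: 5+0-2=3
Max prey = 59 at step 1

Answer: 59 1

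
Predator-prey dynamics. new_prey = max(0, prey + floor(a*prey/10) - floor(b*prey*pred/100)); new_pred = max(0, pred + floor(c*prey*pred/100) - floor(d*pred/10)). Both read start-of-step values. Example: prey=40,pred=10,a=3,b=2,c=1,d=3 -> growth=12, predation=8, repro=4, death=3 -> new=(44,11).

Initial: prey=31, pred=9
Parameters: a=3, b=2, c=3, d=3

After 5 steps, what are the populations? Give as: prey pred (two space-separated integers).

Step 1: prey: 31+9-5=35; pred: 9+8-2=15
Step 2: prey: 35+10-10=35; pred: 15+15-4=26
Step 3: prey: 35+10-18=27; pred: 26+27-7=46
Step 4: prey: 27+8-24=11; pred: 46+37-13=70
Step 5: prey: 11+3-15=0; pred: 70+23-21=72

Answer: 0 72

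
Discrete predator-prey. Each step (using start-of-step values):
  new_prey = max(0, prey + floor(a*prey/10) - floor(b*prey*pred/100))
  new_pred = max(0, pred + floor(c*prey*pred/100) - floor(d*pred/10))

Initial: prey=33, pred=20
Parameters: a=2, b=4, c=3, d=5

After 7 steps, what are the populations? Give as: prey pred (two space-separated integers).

Answer: 0 1

Derivation:
Step 1: prey: 33+6-26=13; pred: 20+19-10=29
Step 2: prey: 13+2-15=0; pred: 29+11-14=26
Step 3: prey: 0+0-0=0; pred: 26+0-13=13
Step 4: prey: 0+0-0=0; pred: 13+0-6=7
Step 5: prey: 0+0-0=0; pred: 7+0-3=4
Step 6: prey: 0+0-0=0; pred: 4+0-2=2
Step 7: prey: 0+0-0=0; pred: 2+0-1=1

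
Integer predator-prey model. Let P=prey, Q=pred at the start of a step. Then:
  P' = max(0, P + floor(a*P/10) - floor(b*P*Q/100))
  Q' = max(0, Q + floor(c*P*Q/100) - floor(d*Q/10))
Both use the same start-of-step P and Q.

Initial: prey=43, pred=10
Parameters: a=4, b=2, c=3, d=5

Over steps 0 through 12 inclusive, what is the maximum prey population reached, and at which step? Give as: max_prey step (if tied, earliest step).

Step 1: prey: 43+17-8=52; pred: 10+12-5=17
Step 2: prey: 52+20-17=55; pred: 17+26-8=35
Step 3: prey: 55+22-38=39; pred: 35+57-17=75
Step 4: prey: 39+15-58=0; pred: 75+87-37=125
Step 5: prey: 0+0-0=0; pred: 125+0-62=63
Step 6: prey: 0+0-0=0; pred: 63+0-31=32
Step 7: prey: 0+0-0=0; pred: 32+0-16=16
Step 8: prey: 0+0-0=0; pred: 16+0-8=8
Step 9: prey: 0+0-0=0; pred: 8+0-4=4
Step 10: prey: 0+0-0=0; pred: 4+0-2=2
Step 11: prey: 0+0-0=0; pred: 2+0-1=1
Step 12: prey: 0+0-0=0; pred: 1+0-0=1
Max prey = 55 at step 2

Answer: 55 2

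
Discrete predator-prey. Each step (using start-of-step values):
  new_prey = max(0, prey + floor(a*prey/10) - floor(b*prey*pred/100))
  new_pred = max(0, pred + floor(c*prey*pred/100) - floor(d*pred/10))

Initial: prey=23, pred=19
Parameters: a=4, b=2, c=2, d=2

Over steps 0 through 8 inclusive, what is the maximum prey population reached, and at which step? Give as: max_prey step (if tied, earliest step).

Answer: 24 1

Derivation:
Step 1: prey: 23+9-8=24; pred: 19+8-3=24
Step 2: prey: 24+9-11=22; pred: 24+11-4=31
Step 3: prey: 22+8-13=17; pred: 31+13-6=38
Step 4: prey: 17+6-12=11; pred: 38+12-7=43
Step 5: prey: 11+4-9=6; pred: 43+9-8=44
Step 6: prey: 6+2-5=3; pred: 44+5-8=41
Step 7: prey: 3+1-2=2; pred: 41+2-8=35
Step 8: prey: 2+0-1=1; pred: 35+1-7=29
Max prey = 24 at step 1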